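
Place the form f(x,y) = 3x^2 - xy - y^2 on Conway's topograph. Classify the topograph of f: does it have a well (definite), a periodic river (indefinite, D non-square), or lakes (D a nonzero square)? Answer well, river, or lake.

D = b²−4ac = (-1)² − 4·3·(-1) = 13
D > 0 non-square ⇒ indefinite ⇒ periodic river

river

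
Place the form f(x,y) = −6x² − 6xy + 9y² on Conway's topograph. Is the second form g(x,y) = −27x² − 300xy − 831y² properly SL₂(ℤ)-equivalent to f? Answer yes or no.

D₁ = 252, D₂ = 252
river cycle of f (length 4): (9, 6, -6), (-6, 6, 9), (9, 12, -3), (-3, 12, 9)
river cycle of g (length 4): (-3, 12, 9), (9, 6, -6), (-6, 6, 9), (9, 12, -3)
cycles coincide ⇒ equivalent

yes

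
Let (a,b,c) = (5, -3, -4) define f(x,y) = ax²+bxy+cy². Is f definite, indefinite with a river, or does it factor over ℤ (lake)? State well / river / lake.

D = b²−4ac = (-3)² − 4·5·(-4) = 89
D > 0 non-square ⇒ indefinite ⇒ periodic river

river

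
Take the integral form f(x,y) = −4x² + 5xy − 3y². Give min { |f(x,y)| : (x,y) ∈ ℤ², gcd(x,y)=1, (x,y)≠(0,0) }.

translate: b→3 (≡-5 mod 8), so (4,-5,3)→(4,3,2)
flip: (4,3,2)→(2,-3,4)
translate: b→1 (≡-3 mod 4), so (2,-3,4)→(2,1,3)
reduced (well bottom): (2,1,3) with a≤c, −a<b≤a
well minimum |f| = |-2| = 2 (negative-definite)

2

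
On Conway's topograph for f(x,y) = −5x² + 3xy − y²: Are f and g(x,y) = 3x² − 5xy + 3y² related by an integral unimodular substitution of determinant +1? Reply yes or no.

D₁ = -11, D₂ = -11
f is negative-definite; reduce −f:
−f: flip: (5,-3,1)→(1,3,5)
−f: translate: b→1 (≡3 mod 2), so (1,3,5)→(1,1,3)
−f: reduced (well bottom): (1,1,3) with a≤c, −a<b≤a
flip sign back: reduced form of f is (-1,-1,-3)
g: translate: b→1 (≡-5 mod 6), so (3,-5,3)→(3,1,1)
g: flip: (3,1,1)→(1,-1,3)
g: translate: b→1 (≡-1 mod 2), so (1,-1,3)→(1,1,3)
g: reduced (well bottom): (1,1,3) with a≤c, −a<b≤a
reduced forms (-1, -1, -3) vs (1, 1, 3) ⇒ inequivalent

no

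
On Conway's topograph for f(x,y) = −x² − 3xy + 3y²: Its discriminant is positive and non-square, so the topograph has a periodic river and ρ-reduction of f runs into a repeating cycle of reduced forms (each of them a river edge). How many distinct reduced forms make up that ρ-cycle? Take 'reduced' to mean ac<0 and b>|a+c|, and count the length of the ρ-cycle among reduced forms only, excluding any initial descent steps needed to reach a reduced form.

D = 21, ⌊√D⌋ = 4
descent: ρ → (3,3,-1)  [lands on river]
river: ρ → (-1,3,3)
ρ-cycle length = 2 (tail of 1 descent step not counted)

2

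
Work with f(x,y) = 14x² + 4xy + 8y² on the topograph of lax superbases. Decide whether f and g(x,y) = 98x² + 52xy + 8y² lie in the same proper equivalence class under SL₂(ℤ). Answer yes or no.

D₁ = -432, D₂ = -432
f: flip: (14,4,8)→(8,-4,14)
f: reduced (well bottom): (8,-4,14) with a≤c, −a<b≤a
g: flip: (98,52,8)→(8,-52,98)
g: translate: b→-4 (≡-52 mod 16), so (8,-52,98)→(8,-4,14)
g: reduced (well bottom): (8,-4,14) with a≤c, −a<b≤a
reduced forms (8, -4, 14) vs (8, -4, 14) ⇒ equivalent

yes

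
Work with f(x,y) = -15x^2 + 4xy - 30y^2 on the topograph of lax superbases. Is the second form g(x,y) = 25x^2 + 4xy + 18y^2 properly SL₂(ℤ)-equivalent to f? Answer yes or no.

D₁ = -1784, D₂ = -1784
f is negative-definite; reduce −f:
−f: reduced (well bottom): (15,-4,30) with a≤c, −a<b≤a
flip sign back: reduced form of f is (-15,4,-30)
g: flip: (25,4,18)→(18,-4,25)
g: reduced (well bottom): (18,-4,25) with a≤c, −a<b≤a
reduced forms (-15, 4, -30) vs (18, -4, 25) ⇒ inequivalent

no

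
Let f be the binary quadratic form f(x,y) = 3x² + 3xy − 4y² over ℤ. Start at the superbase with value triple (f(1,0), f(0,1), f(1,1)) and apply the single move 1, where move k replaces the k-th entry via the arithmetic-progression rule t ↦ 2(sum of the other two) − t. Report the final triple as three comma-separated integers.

start (3,-4,2) = (f(1,0),f(0,1),f(1,1))
replace slot 1: 2·((-4)+2) − 3 = -7 → (-7,-4,2)

-7,-4,2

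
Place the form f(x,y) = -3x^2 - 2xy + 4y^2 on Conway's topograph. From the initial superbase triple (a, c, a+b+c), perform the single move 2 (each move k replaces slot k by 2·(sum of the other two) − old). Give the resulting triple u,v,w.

start (-3,4,-1) = (f(1,0),f(0,1),f(1,1))
replace slot 2: 2·((-3)+(-1)) − 4 = -12 → (-3,-12,-1)

-3,-12,-1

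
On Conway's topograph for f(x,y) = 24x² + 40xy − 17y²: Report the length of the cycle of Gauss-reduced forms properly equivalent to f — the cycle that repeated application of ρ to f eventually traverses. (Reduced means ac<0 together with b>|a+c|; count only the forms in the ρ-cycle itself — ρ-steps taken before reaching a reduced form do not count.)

D = 3232, ⌊√D⌋ = 56
river: ρ → (-17,28,36)
river: ρ → (36,44,-9)
river: ρ → (-9,46,31)
river: ρ → (31,16,-24)
river: ρ → (-24,32,23)
river: ρ → (23,14,-33)
river: ρ → (-33,52,4)
river: ρ → (4,52,-33)
river: ρ → (-33,14,23)
river: ρ → (23,32,-24)
river: ρ → (-24,16,31)
river: ρ → (31,46,-9)
river: ρ → (-9,44,36)
river: ρ → (36,28,-17)
river: ρ → (-17,40,24)
river: ρ → (24,56,-1)
river: ρ → (-1,56,24)
river: ρ → (24,40,-17)
ρ-cycle length = 18 (tail of 0 descent steps not counted)

18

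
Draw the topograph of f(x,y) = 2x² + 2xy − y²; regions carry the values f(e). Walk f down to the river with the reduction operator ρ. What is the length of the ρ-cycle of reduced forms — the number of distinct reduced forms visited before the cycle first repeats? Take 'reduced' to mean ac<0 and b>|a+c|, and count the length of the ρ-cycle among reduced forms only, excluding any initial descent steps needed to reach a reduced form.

D = 12, ⌊√D⌋ = 3
river: ρ → (-1,2,2)
river: ρ → (2,2,-1)
ρ-cycle length = 2 (tail of 0 descent steps not counted)

2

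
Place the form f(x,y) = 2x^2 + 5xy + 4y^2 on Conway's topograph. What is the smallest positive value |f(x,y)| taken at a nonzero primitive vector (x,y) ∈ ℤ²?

translate: b→1 (≡5 mod 4), so (2,5,4)→(2,1,1)
flip: (2,1,1)→(1,-1,2)
translate: b→1 (≡-1 mod 2), so (1,-1,2)→(1,1,2)
reduced (well bottom): (1,1,2) with a≤c, −a<b≤a
well minimum = a = 1

1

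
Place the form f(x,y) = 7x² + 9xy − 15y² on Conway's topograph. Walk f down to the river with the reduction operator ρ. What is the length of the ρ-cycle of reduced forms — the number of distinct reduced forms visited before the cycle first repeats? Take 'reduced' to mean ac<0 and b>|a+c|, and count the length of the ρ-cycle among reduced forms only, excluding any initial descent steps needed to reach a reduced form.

D = 501, ⌊√D⌋ = 22
river: ρ → (-15,21,1)
river: ρ → (1,21,-15)
river: ρ → (-15,9,7)
river: ρ → (7,19,-5)
river: ρ → (-5,21,3)
river: ρ → (3,21,-5)
river: ρ → (-5,19,7)
river: ρ → (7,9,-15)
ρ-cycle length = 8 (tail of 0 descent steps not counted)

8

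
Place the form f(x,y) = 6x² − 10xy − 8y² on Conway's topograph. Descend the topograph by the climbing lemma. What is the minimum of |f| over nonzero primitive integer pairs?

descent: ρ → (-8,10,6)  [lands on river]
river: ρ → (6,14,-4)
river: ρ → (-4,10,12)
river: ρ → (12,14,-2)
river: ρ → (-2,14,12)
river: ρ → (12,10,-4)
river: ρ → (-4,14,6)
river: ρ → (6,10,-8)
river: ρ → (-8,6,8)
river: ρ → (8,10,-6)
river: ρ → (-6,14,4)
river: ρ → (4,10,-12)
river: ρ → (-12,14,2)
river: ρ → (2,14,-12)
river: ρ → (-12,10,4)
river: ρ → (4,14,-6)
river: ρ → (-6,10,8)
river: ρ → (8,6,-8)
closes: descent 1, river 18
min |a| on river = 2

2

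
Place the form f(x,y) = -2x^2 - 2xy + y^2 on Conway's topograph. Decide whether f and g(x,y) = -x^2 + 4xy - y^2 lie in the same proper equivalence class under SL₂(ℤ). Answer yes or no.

D₁ = 12, D₂ = 12
river cycle of f (length 2): (1, 2, -2), (-2, 2, 1)
river cycle of g (length 2): (-1, 2, 2), (2, 2, -1)
cycles differ ⇒ inequivalent

no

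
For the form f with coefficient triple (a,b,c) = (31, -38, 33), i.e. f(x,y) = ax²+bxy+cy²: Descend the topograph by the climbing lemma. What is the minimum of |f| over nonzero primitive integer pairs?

translate: b→24 (≡-38 mod 62), so (31,-38,33)→(31,24,26)
flip: (31,24,26)→(26,-24,31)
reduced (well bottom): (26,-24,31) with a≤c, −a<b≤a
well minimum = a = 26

26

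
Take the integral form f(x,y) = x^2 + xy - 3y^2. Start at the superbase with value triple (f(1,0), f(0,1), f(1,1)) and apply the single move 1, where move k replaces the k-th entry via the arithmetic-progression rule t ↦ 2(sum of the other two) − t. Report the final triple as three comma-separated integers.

start (1,-3,-1) = (f(1,0),f(0,1),f(1,1))
replace slot 1: 2·((-3)+(-1)) − 1 = -9 → (-9,-3,-1)

-9,-3,-1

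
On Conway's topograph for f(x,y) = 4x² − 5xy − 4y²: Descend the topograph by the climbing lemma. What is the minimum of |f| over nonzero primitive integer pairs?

descent: ρ → (-4,5,4)  [lands on river]
river: ρ → (4,3,-5)
river: ρ → (-5,7,2)
river: ρ → (2,9,-1)
river: ρ → (-1,9,2)
river: ρ → (2,7,-5)
river: ρ → (-5,3,4)
river: ρ → (4,5,-4)
river: ρ → (-4,3,5)
river: ρ → (5,7,-2)
river: ρ → (-2,9,1)
river: ρ → (1,9,-2)
river: ρ → (-2,7,5)
river: ρ → (5,3,-4)
closes: descent 1, river 14
min |a| on river = 1

1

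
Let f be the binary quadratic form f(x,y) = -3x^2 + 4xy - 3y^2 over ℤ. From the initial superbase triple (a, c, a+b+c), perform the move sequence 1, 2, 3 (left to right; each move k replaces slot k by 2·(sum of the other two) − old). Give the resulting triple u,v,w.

start (-3,-3,-2) = (f(1,0),f(0,1),f(1,1))
replace slot 1: 2·((-3)+(-2)) − (-3) = -7 → (-7,-3,-2)
replace slot 2: 2·((-7)+(-2)) − (-3) = -15 → (-7,-15,-2)
replace slot 3: 2·((-7)+(-15)) − (-2) = -42 → (-7,-15,-42)

-7,-15,-42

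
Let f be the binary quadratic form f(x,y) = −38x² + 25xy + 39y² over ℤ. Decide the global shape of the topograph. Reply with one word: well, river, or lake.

D = b²−4ac = 25² − 4·(-38)·39 = 6553
D > 0 non-square ⇒ indefinite ⇒ periodic river

river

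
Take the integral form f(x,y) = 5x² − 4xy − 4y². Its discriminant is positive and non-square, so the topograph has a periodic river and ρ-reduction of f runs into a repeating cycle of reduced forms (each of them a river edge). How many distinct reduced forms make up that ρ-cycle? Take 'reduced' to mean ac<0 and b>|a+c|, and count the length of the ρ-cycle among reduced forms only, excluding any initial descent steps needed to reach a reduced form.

D = 96, ⌊√D⌋ = 9
descent: ρ → (-4,4,5)  [lands on river]
river: ρ → (5,6,-3)
river: ρ → (-3,6,5)
river: ρ → (5,4,-4)
ρ-cycle length = 4 (tail of 1 descent step not counted)

4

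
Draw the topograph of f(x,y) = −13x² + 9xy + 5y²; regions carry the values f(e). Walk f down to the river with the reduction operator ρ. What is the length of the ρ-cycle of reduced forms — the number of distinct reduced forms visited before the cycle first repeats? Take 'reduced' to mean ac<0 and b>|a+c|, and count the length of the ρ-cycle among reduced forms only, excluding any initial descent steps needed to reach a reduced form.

D = 341, ⌊√D⌋ = 18
river: ρ → (5,11,-11)
river: ρ → (-11,11,5)
river: ρ → (5,9,-13)
river: ρ → (-13,17,1)
river: ρ → (1,17,-13)
river: ρ → (-13,9,5)
ρ-cycle length = 6 (tail of 0 descent steps not counted)

6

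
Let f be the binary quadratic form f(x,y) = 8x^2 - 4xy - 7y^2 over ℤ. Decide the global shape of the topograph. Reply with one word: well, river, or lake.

D = b²−4ac = (-4)² − 4·8·(-7) = 240
D > 0 non-square ⇒ indefinite ⇒ periodic river

river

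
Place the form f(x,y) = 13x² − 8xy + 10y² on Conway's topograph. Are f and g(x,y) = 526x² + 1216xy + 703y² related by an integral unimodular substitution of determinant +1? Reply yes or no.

D₁ = -456, D₂ = -456
f: flip: (13,-8,10)→(10,8,13)
f: reduced (well bottom): (10,8,13) with a≤c, −a<b≤a
g: translate: b→164 (≡1216 mod 1052), so (526,1216,703)→(526,164,13)
g: flip: (526,164,13)→(13,-164,526)
g: translate: b→-8 (≡-164 mod 26), so (13,-164,526)→(13,-8,10)
g: flip: (13,-8,10)→(10,8,13)
g: reduced (well bottom): (10,8,13) with a≤c, −a<b≤a
reduced forms (10, 8, 13) vs (10, 8, 13) ⇒ equivalent

yes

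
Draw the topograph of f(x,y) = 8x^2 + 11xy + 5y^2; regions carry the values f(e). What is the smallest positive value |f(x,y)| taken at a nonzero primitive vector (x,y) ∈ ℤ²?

translate: b→-5 (≡11 mod 16), so (8,11,5)→(8,-5,2)
flip: (8,-5,2)→(2,5,8)
translate: b→1 (≡5 mod 4), so (2,5,8)→(2,1,5)
reduced (well bottom): (2,1,5) with a≤c, −a<b≤a
well minimum = a = 2

2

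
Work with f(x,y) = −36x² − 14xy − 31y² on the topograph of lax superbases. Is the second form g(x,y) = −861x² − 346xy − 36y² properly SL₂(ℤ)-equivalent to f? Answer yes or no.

D₁ = -4268, D₂ = -4268
f is negative-definite; reduce −f:
−f: flip: (36,14,31)→(31,-14,36)
−f: reduced (well bottom): (31,-14,36) with a≤c, −a<b≤a
flip sign back: reduced form of f is (-31,14,-36)
g is negative-definite; reduce −g:
−g: flip: (861,346,36)→(36,-346,861)
−g: translate: b→14 (≡-346 mod 72), so (36,-346,861)→(36,14,31)
−g: flip: (36,14,31)→(31,-14,36)
−g: reduced (well bottom): (31,-14,36) with a≤c, −a<b≤a
flip sign back: reduced form of g is (-31,14,-36)
reduced forms (-31, 14, -36) vs (-31, 14, -36) ⇒ equivalent

yes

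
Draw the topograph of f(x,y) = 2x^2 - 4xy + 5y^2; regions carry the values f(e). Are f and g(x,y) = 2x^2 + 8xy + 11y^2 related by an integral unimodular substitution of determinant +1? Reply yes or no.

D₁ = -24, D₂ = -24
f: translate: b→0 (≡-4 mod 4), so (2,-4,5)→(2,0,3)
f: reduced (well bottom): (2,0,3) with a≤c, −a<b≤a
g: translate: b→0 (≡8 mod 4), so (2,8,11)→(2,0,3)
g: reduced (well bottom): (2,0,3) with a≤c, −a<b≤a
reduced forms (2, 0, 3) vs (2, 0, 3) ⇒ equivalent

yes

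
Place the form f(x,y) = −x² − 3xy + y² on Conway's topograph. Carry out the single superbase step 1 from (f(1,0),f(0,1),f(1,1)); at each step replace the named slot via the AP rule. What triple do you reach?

start (-1,1,-3) = (f(1,0),f(0,1),f(1,1))
replace slot 1: 2·(1+(-3)) − (-1) = -3 → (-3,1,-3)

-3,1,-3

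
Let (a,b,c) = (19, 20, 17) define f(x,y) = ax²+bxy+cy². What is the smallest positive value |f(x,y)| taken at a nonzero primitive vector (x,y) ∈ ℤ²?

translate: b→-18 (≡20 mod 38), so (19,20,17)→(19,-18,16)
flip: (19,-18,16)→(16,18,19)
translate: b→-14 (≡18 mod 32), so (16,18,19)→(16,-14,17)
reduced (well bottom): (16,-14,17) with a≤c, −a<b≤a
well minimum = a = 16

16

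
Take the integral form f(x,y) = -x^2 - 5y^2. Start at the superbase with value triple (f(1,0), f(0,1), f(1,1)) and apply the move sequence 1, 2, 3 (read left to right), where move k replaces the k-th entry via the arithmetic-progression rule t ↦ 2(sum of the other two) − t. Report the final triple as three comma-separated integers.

start (-1,-5,-6) = (f(1,0),f(0,1),f(1,1))
replace slot 1: 2·((-5)+(-6)) − (-1) = -21 → (-21,-5,-6)
replace slot 2: 2·((-21)+(-6)) − (-5) = -49 → (-21,-49,-6)
replace slot 3: 2·((-21)+(-49)) − (-6) = -134 → (-21,-49,-134)

-21,-49,-134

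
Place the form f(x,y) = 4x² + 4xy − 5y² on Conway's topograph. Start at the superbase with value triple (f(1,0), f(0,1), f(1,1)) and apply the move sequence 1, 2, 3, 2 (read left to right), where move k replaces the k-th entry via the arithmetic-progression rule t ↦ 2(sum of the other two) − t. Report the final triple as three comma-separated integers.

start (4,-5,3) = (f(1,0),f(0,1),f(1,1))
replace slot 1: 2·((-5)+3) − 4 = -8 → (-8,-5,3)
replace slot 2: 2·((-8)+3) − (-5) = -5 → (-8,-5,3)
replace slot 3: 2·((-8)+(-5)) − 3 = -29 → (-8,-5,-29)
replace slot 2: 2·((-8)+(-29)) − (-5) = -69 → (-8,-69,-29)

-8,-69,-29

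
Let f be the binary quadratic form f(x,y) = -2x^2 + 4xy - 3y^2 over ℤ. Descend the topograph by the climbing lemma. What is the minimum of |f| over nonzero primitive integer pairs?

translate: b→0 (≡-4 mod 4), so (2,-4,3)→(2,0,1)
flip: (2,0,1)→(1,0,2)
reduced (well bottom): (1,0,2) with a≤c, −a<b≤a
well minimum |f| = |-1| = 1 (negative-definite)

1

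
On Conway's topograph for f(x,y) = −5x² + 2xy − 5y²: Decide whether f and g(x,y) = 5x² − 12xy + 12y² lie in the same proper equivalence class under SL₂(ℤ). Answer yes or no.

D₁ = -96, D₂ = -96
f is negative-definite; reduce −f:
−f: flip: (5,-2,5)→(5,2,5)
−f: reduced (well bottom): (5,2,5) with a≤c, −a<b≤a
flip sign back: reduced form of f is (-5,-2,-5)
g: translate: b→-2 (≡-12 mod 10), so (5,-12,12)→(5,-2,5)
g: flip: (5,-2,5)→(5,2,5)
g: reduced (well bottom): (5,2,5) with a≤c, −a<b≤a
reduced forms (-5, -2, -5) vs (5, 2, 5) ⇒ inequivalent

no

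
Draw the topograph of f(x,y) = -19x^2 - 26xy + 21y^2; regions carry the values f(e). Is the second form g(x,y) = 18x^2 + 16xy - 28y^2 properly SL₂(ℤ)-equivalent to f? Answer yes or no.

D₁ = 2272, D₂ = 2272
river cycle of f (length 6): (21, 26, -19), (-19, 12, 28), (28, 44, -3), (-3, 46, 13), (13, 32, -24), (-24, 16, 21)
river cycle of g (length 6): (-28, 40, 6), (6, 44, -14), (-14, 40, 12), (12, 32, -26), (-26, 20, 18), (18, 16, -28)
cycles differ ⇒ inequivalent

no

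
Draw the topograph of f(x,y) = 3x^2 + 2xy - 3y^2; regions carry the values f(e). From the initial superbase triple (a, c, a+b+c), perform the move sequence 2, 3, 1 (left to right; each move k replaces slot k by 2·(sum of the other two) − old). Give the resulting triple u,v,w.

start (3,-3,2) = (f(1,0),f(0,1),f(1,1))
replace slot 2: 2·(3+2) − (-3) = 13 → (3,13,2)
replace slot 3: 2·(3+13) − 2 = 30 → (3,13,30)
replace slot 1: 2·(13+30) − 3 = 83 → (83,13,30)

83,13,30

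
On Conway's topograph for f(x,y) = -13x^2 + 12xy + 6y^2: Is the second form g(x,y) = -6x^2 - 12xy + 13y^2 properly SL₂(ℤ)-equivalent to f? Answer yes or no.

D₁ = 456, D₂ = 456
river cycle of f (length 10): (6, 12, -13), (-13, 14, 5), (5, 16, -10), (-10, 4, 11), (11, 18, -3), (-3, 18, 11), (11, 4, -10), (-10, 16, 5), (5, 14, -13), (-13, 12, 6)
river cycle of g (length 10): (13, 12, -6), (-6, 12, 13), (13, 14, -5), (-5, 16, 10), (10, 4, -11), (-11, 18, 3), (3, 18, -11), (-11, 4, 10), (10, 16, -5), (-5, 14, 13)
cycles differ ⇒ inequivalent

no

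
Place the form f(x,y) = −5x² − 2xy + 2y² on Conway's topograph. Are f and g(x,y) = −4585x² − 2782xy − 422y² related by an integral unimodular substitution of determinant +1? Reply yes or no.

D₁ = 44, D₂ = 44
river cycle of f (length 2): (2, 6, -1), (-1, 6, 2)
river cycle of g (length 2): (2, 6, -1), (-1, 6, 2)
cycles coincide ⇒ equivalent

yes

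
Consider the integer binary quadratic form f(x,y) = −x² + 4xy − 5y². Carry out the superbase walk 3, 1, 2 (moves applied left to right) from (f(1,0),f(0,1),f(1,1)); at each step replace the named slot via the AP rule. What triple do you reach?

start (-1,-5,-2) = (f(1,0),f(0,1),f(1,1))
replace slot 3: 2·((-1)+(-5)) − (-2) = -10 → (-1,-5,-10)
replace slot 1: 2·((-5)+(-10)) − (-1) = -29 → (-29,-5,-10)
replace slot 2: 2·((-29)+(-10)) − (-5) = -73 → (-29,-73,-10)

-29,-73,-10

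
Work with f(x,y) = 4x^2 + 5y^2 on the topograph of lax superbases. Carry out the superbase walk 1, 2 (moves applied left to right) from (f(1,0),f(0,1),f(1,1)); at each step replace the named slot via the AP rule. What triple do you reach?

start (4,5,9) = (f(1,0),f(0,1),f(1,1))
replace slot 1: 2·(5+9) − 4 = 24 → (24,5,9)
replace slot 2: 2·(24+9) − 5 = 61 → (24,61,9)

24,61,9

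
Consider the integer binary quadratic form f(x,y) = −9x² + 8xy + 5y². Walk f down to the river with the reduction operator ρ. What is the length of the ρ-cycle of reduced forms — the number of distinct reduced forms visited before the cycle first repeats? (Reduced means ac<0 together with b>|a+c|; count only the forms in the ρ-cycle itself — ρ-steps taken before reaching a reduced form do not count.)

D = 244, ⌊√D⌋ = 15
river: ρ → (5,12,-5)
river: ρ → (-5,8,9)
river: ρ → (9,10,-4)
river: ρ → (-4,14,3)
river: ρ → (3,10,-12)
river: ρ → (-12,14,1)
river: ρ → (1,14,-12)
river: ρ → (-12,10,3)
river: ρ → (3,14,-4)
river: ρ → (-4,10,9)
river: ρ → (9,8,-5)
river: ρ → (-5,12,5)
river: ρ → (5,8,-9)
river: ρ → (-9,10,4)
river: ρ → (4,14,-3)
river: ρ → (-3,10,12)
river: ρ → (12,14,-1)
river: ρ → (-1,14,12)
river: ρ → (12,10,-3)
river: ρ → (-3,14,4)
river: ρ → (4,10,-9)
river: ρ → (-9,8,5)
ρ-cycle length = 22 (tail of 0 descent steps not counted)

22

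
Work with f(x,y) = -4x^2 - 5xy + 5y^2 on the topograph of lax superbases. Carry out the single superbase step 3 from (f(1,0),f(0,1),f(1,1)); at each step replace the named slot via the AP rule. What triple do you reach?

start (-4,5,-4) = (f(1,0),f(0,1),f(1,1))
replace slot 3: 2·((-4)+5) − (-4) = 6 → (-4,5,6)

-4,5,6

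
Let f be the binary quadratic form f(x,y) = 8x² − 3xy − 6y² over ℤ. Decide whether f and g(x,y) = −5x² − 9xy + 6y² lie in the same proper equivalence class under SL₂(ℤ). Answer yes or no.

D₁ = 201, D₂ = 201
river cycle of f (length 14): (-6, 3, 8), (8, 13, -1), (-1, 13, 8), (8, 3, -6), (-6, 9, 5), (5, 11, -4), (-4, 13, 2), (2, 11, -10), (-10, 9, 3), (3, 9, -10), … (4 more)
river cycle of g (length 14): (6, 9, -5), (-5, 11, 4), (4, 13, -2), (-2, 11, 10), (10, 9, -3), (-3, 9, 10), (10, 11, -2), (-2, 13, 4), (4, 11, -5), (-5, 9, 6), … (4 more)
cycles differ ⇒ inequivalent

no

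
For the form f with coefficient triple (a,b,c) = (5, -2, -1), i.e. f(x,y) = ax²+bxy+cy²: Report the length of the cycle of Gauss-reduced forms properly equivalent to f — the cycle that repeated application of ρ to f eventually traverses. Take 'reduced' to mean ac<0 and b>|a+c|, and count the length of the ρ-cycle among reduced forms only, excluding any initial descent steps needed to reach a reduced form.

D = 24, ⌊√D⌋ = 4
descent: ρ → (-1,4,2)  [lands on river]
river: ρ → (2,4,-1)
ρ-cycle length = 2 (tail of 1 descent step not counted)

2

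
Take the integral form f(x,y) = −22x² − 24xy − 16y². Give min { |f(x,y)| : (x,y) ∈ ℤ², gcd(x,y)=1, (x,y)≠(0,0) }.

translate: b→-20 (≡24 mod 44), so (22,24,16)→(22,-20,14)
flip: (22,-20,14)→(14,20,22)
translate: b→-8 (≡20 mod 28), so (14,20,22)→(14,-8,16)
reduced (well bottom): (14,-8,16) with a≤c, −a<b≤a
well minimum |f| = |-14| = 14 (negative-definite)

14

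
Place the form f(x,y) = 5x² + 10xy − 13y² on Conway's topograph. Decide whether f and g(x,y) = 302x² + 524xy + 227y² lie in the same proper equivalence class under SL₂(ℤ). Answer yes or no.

D₁ = 360, D₂ = 360
river cycle of f (length 4): (-13, 16, 2), (2, 16, -13), (-13, 10, 5), (5, 10, -13)
river cycle of g (length 4): (5, 10, -13), (-13, 16, 2), (2, 16, -13), (-13, 10, 5)
cycles coincide ⇒ equivalent

yes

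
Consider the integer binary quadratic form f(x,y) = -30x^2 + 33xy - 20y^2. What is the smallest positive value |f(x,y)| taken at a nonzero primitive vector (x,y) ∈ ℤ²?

translate: b→27 (≡-33 mod 60), so (30,-33,20)→(30,27,17)
flip: (30,27,17)→(17,-27,30)
translate: b→7 (≡-27 mod 34), so (17,-27,30)→(17,7,20)
reduced (well bottom): (17,7,20) with a≤c, −a<b≤a
well minimum |f| = |-17| = 17 (negative-definite)

17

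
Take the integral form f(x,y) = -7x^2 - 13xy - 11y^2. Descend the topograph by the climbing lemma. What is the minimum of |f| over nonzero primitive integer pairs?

translate: b→-1 (≡13 mod 14), so (7,13,11)→(7,-1,5)
flip: (7,-1,5)→(5,1,7)
reduced (well bottom): (5,1,7) with a≤c, −a<b≤a
well minimum |f| = |-5| = 5 (negative-definite)

5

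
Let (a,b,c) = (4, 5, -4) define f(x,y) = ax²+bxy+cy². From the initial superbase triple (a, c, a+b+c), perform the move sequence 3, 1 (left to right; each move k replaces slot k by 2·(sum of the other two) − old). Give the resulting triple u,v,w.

start (4,-4,5) = (f(1,0),f(0,1),f(1,1))
replace slot 3: 2·(4+(-4)) − 5 = -5 → (4,-4,-5)
replace slot 1: 2·((-4)+(-5)) − 4 = -22 → (-22,-4,-5)

-22,-4,-5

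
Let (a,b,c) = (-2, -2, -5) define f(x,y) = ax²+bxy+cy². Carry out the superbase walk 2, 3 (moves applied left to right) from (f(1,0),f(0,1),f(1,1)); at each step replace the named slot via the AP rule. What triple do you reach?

start (-2,-5,-9) = (f(1,0),f(0,1),f(1,1))
replace slot 2: 2·((-2)+(-9)) − (-5) = -17 → (-2,-17,-9)
replace slot 3: 2·((-2)+(-17)) − (-9) = -29 → (-2,-17,-29)

-2,-17,-29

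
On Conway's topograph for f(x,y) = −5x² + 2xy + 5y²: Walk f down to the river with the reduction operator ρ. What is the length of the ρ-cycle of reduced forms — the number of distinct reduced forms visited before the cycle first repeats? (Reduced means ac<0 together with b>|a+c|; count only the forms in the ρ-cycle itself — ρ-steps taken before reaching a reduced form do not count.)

D = 104, ⌊√D⌋ = 10
river: ρ → (5,8,-2)
river: ρ → (-2,8,5)
river: ρ → (5,2,-5)
river: ρ → (-5,8,2)
river: ρ → (2,8,-5)
river: ρ → (-5,2,5)
ρ-cycle length = 6 (tail of 0 descent steps not counted)

6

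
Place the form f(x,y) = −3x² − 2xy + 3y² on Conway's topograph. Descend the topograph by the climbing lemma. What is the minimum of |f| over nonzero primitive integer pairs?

descent: ρ → (3,2,-3)  [lands on river]
river: ρ → (-3,4,2)
river: ρ → (2,4,-3)
river: ρ → (-3,2,3)
river: ρ → (3,4,-2)
river: ρ → (-2,4,3)
closes: descent 1, river 6
min |a| on river = 2

2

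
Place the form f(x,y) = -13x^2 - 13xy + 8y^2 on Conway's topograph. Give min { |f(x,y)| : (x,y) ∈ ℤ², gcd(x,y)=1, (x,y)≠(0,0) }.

descent: ρ → (8,13,-13)  [lands on river]
river: ρ → (-13,13,8)
river: ρ → (8,19,-7)
river: ρ → (-7,23,2)
river: ρ → (2,21,-18)
river: ρ → (-18,15,5)
river: ρ → (5,15,-18)
river: ρ → (-18,21,2)
river: ρ → (2,23,-7)
river: ρ → (-7,19,8)
closes: descent 1, river 10
min |a| on river = 2

2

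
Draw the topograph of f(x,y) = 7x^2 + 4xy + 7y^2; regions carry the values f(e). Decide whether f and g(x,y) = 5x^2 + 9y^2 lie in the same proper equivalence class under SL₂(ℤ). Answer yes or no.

D₁ = -180, D₂ = -180
f: reduced (well bottom): (7,4,7) with a≤c, −a<b≤a
g: reduced (well bottom): (5,0,9) with a≤c, −a<b≤a
reduced forms (7, 4, 7) vs (5, 0, 9) ⇒ inequivalent

no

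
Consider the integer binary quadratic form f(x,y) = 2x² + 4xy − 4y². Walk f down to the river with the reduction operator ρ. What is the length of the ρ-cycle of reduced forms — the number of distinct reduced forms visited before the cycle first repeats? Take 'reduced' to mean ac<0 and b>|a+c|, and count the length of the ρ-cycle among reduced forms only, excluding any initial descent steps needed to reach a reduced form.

D = 48, ⌊√D⌋ = 6
river: ρ → (-4,4,2)
river: ρ → (2,4,-4)
ρ-cycle length = 2 (tail of 0 descent steps not counted)

2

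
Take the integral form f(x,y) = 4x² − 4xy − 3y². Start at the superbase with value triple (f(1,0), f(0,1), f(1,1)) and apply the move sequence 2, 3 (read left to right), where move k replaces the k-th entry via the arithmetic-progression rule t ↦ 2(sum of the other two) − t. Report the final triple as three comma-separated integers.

start (4,-3,-3) = (f(1,0),f(0,1),f(1,1))
replace slot 2: 2·(4+(-3)) − (-3) = 5 → (4,5,-3)
replace slot 3: 2·(4+5) − (-3) = 21 → (4,5,21)

4,5,21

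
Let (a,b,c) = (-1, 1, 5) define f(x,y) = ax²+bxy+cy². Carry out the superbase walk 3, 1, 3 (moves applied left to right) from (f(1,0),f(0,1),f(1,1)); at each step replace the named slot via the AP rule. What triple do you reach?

start (-1,5,5) = (f(1,0),f(0,1),f(1,1))
replace slot 3: 2·((-1)+5) − 5 = 3 → (-1,5,3)
replace slot 1: 2·(5+3) − (-1) = 17 → (17,5,3)
replace slot 3: 2·(17+5) − 3 = 41 → (17,5,41)

17,5,41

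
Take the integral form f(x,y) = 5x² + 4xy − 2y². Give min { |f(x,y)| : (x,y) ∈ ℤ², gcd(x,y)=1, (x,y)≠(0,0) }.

river: ρ → (-2,4,5)
river: ρ → (5,6,-1)
river: ρ → (-1,6,5)
river: ρ → (5,4,-2)
closes: descent 0, river 4
min |a| on river = 1

1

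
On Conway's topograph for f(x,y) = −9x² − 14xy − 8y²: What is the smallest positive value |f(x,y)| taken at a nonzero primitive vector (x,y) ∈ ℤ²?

translate: b→-4 (≡14 mod 18), so (9,14,8)→(9,-4,3)
flip: (9,-4,3)→(3,4,9)
translate: b→-2 (≡4 mod 6), so (3,4,9)→(3,-2,8)
reduced (well bottom): (3,-2,8) with a≤c, −a<b≤a
well minimum |f| = |-3| = 3 (negative-definite)

3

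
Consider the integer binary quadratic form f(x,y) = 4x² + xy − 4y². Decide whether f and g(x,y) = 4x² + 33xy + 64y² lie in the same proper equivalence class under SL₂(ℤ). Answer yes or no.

D₁ = 65, D₂ = 65
river cycle of f (length 6): (-4, 7, 1), (1, 7, -4), (-4, 1, 4), (4, 7, -1), (-1, 7, 4), (4, 1, -4)
river cycle of g (length 6): (4, 1, -4), (-4, 7, 1), (1, 7, -4), (-4, 1, 4), (4, 7, -1), (-1, 7, 4)
cycles coincide ⇒ equivalent

yes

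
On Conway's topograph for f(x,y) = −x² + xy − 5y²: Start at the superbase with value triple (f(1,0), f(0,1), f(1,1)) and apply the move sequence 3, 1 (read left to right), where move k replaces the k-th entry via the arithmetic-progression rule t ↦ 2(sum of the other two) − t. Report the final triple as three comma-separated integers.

start (-1,-5,-5) = (f(1,0),f(0,1),f(1,1))
replace slot 3: 2·((-1)+(-5)) − (-5) = -7 → (-1,-5,-7)
replace slot 1: 2·((-5)+(-7)) − (-1) = -23 → (-23,-5,-7)

-23,-5,-7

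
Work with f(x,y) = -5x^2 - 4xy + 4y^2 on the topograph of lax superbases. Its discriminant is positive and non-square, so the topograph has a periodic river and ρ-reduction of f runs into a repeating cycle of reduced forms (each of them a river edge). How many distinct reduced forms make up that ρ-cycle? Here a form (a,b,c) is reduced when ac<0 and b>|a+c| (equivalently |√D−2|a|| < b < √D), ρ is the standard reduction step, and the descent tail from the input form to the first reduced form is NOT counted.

D = 96, ⌊√D⌋ = 9
descent: ρ → (4,4,-5)  [lands on river]
river: ρ → (-5,6,3)
river: ρ → (3,6,-5)
river: ρ → (-5,4,4)
ρ-cycle length = 4 (tail of 1 descent step not counted)

4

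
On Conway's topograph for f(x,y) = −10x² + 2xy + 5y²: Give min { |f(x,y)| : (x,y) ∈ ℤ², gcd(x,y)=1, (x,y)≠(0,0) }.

descent: ρ → (5,8,-7)  [lands on river]
river: ρ → (-7,6,6)
river: ρ → (6,6,-7)
river: ρ → (-7,8,5)
river: ρ → (5,12,-3)
river: ρ → (-3,12,5)
closes: descent 1, river 6
min |a| on river = 3

3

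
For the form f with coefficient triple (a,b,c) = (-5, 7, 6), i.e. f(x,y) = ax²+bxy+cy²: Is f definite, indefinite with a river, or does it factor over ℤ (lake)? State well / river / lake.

D = b²−4ac = 7² − 4·(-5)·6 = 169
D = 13² is a perfect square ⇒ form factors over ℤ ⇒ lakes

lake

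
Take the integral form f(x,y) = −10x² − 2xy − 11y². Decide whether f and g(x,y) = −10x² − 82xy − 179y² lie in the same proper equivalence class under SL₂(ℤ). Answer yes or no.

D₁ = -436, D₂ = -436
f is negative-definite; reduce −f:
−f: reduced (well bottom): (10,2,11) with a≤c, −a<b≤a
flip sign back: reduced form of f is (-10,-2,-11)
g is negative-definite; reduce −g:
−g: translate: b→2 (≡82 mod 20), so (10,82,179)→(10,2,11)
−g: reduced (well bottom): (10,2,11) with a≤c, −a<b≤a
flip sign back: reduced form of g is (-10,-2,-11)
reduced forms (-10, -2, -11) vs (-10, -2, -11) ⇒ equivalent

yes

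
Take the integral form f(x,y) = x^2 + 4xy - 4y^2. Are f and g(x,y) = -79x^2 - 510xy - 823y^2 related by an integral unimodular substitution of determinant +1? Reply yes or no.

D₁ = 32, D₂ = 32
river cycle of f (length 2): (-4, 4, 1), (1, 4, -4)
river cycle of g (length 2): (-4, 4, 1), (1, 4, -4)
cycles coincide ⇒ equivalent

yes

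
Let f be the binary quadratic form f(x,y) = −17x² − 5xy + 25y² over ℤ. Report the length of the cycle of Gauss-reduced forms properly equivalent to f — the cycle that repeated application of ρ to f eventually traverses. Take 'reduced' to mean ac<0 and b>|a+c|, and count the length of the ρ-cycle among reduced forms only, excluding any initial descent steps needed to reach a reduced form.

D = 1725, ⌊√D⌋ = 41
descent: ρ → (25,5,-17)
descent: ρ → (-17,29,13)  [lands on river]
river: ρ → (13,23,-23)
river: ρ → (-23,23,13)
river: ρ → (13,29,-17)
river: ρ → (-17,39,3)
river: ρ → (3,39,-17)
ρ-cycle length = 6 (tail of 2 descent steps not counted)

6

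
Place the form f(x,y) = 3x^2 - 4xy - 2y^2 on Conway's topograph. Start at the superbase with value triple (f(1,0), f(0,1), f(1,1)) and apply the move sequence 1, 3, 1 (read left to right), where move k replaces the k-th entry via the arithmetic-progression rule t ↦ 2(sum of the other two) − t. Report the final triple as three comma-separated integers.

start (3,-2,-3) = (f(1,0),f(0,1),f(1,1))
replace slot 1: 2·((-2)+(-3)) − 3 = -13 → (-13,-2,-3)
replace slot 3: 2·((-13)+(-2)) − (-3) = -27 → (-13,-2,-27)
replace slot 1: 2·((-2)+(-27)) − (-13) = -45 → (-45,-2,-27)

-45,-2,-27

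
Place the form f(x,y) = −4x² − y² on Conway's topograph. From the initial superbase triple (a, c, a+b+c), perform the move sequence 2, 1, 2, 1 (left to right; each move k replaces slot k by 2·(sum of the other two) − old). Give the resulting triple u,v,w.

start (-4,-1,-5) = (f(1,0),f(0,1),f(1,1))
replace slot 2: 2·((-4)+(-5)) − (-1) = -17 → (-4,-17,-5)
replace slot 1: 2·((-17)+(-5)) − (-4) = -40 → (-40,-17,-5)
replace slot 2: 2·((-40)+(-5)) − (-17) = -73 → (-40,-73,-5)
replace slot 1: 2·((-73)+(-5)) − (-40) = -116 → (-116,-73,-5)

-116,-73,-5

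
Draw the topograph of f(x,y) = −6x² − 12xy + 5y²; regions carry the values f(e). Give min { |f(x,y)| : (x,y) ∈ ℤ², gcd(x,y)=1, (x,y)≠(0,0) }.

descent: ρ → (5,12,-6)  [lands on river]
river: ρ → (-6,12,5)
river: ρ → (5,8,-10)
river: ρ → (-10,12,3)
river: ρ → (3,12,-10)
river: ρ → (-10,8,5)
closes: descent 1, river 6
min |a| on river = 3

3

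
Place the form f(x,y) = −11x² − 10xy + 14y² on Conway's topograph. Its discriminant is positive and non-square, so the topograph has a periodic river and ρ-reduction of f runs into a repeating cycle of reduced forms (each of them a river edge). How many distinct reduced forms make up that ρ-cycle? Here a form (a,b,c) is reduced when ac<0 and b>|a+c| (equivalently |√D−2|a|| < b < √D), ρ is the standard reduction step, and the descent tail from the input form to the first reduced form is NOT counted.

D = 716, ⌊√D⌋ = 26
descent: ρ → (14,10,-11)  [lands on river]
river: ρ → (-11,12,13)
river: ρ → (13,14,-10)
river: ρ → (-10,26,1)
river: ρ → (1,26,-10)
river: ρ → (-10,14,13)
river: ρ → (13,12,-11)
river: ρ → (-11,10,14)
river: ρ → (14,18,-7)
river: ρ → (-7,24,5)
river: ρ → (5,26,-2)
river: ρ → (-2,26,5)
river: ρ → (5,24,-7)
river: ρ → (-7,18,14)
ρ-cycle length = 14 (tail of 1 descent step not counted)

14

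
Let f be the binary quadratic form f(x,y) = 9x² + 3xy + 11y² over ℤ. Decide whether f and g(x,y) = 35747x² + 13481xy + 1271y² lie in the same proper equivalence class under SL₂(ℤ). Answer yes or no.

D₁ = -387, D₂ = -387
f: reduced (well bottom): (9,3,11) with a≤c, −a<b≤a
g: flip: (35747,13481,1271)→(1271,-13481,35747)
g: translate: b→-771 (≡-13481 mod 2542), so (1271,-13481,35747)→(1271,-771,117)
g: flip: (1271,-771,117)→(117,771,1271)
g: translate: b→69 (≡771 mod 234), so (117,771,1271)→(117,69,11)
g: flip: (117,69,11)→(11,-69,117)
g: translate: b→-3 (≡-69 mod 22), so (11,-69,117)→(11,-3,9)
g: flip: (11,-3,9)→(9,3,11)
g: reduced (well bottom): (9,3,11) with a≤c, −a<b≤a
reduced forms (9, 3, 11) vs (9, 3, 11) ⇒ equivalent

yes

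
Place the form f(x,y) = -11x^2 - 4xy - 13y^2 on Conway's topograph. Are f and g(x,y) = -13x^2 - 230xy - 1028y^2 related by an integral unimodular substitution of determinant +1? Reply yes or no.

D₁ = -556, D₂ = -556
f is negative-definite; reduce −f:
−f: reduced (well bottom): (11,4,13) with a≤c, −a<b≤a
flip sign back: reduced form of f is (-11,-4,-13)
g is negative-definite; reduce −g:
−g: translate: b→-4 (≡230 mod 26), so (13,230,1028)→(13,-4,11)
−g: flip: (13,-4,11)→(11,4,13)
−g: reduced (well bottom): (11,4,13) with a≤c, −a<b≤a
flip sign back: reduced form of g is (-11,-4,-13)
reduced forms (-11, -4, -13) vs (-11, -4, -13) ⇒ equivalent

yes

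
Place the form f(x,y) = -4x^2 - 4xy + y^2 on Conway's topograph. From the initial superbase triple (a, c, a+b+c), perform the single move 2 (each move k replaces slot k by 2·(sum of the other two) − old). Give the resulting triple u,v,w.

start (-4,1,-7) = (f(1,0),f(0,1),f(1,1))
replace slot 2: 2·((-4)+(-7)) − 1 = -23 → (-4,-23,-7)

-4,-23,-7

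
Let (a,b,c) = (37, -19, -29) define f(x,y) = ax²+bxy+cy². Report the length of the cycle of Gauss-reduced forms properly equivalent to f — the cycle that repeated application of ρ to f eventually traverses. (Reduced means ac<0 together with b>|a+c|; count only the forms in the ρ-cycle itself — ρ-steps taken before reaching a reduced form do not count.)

D = 4653, ⌊√D⌋ = 68
descent: ρ → (-29,19,37)  [lands on river]
river: ρ → (37,55,-11)
river: ρ → (-11,55,37)
river: ρ → (37,19,-29)
river: ρ → (-29,39,27)
river: ρ → (27,15,-41)
river: ρ → (-41,67,1)
river: ρ → (1,67,-41)
river: ρ → (-41,15,27)
river: ρ → (27,39,-29)
ρ-cycle length = 10 (tail of 1 descent step not counted)

10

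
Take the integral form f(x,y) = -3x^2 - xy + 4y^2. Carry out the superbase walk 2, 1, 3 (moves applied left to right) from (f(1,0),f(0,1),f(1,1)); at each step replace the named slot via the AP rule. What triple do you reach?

start (-3,4,0) = (f(1,0),f(0,1),f(1,1))
replace slot 2: 2·((-3)+0) − 4 = -10 → (-3,-10,0)
replace slot 1: 2·((-10)+0) − (-3) = -17 → (-17,-10,0)
replace slot 3: 2·((-17)+(-10)) − 0 = -54 → (-17,-10,-54)

-17,-10,-54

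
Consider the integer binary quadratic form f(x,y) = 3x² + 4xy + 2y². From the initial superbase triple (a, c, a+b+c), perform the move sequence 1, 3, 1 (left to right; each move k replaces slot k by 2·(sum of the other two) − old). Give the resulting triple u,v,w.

start (3,2,9) = (f(1,0),f(0,1),f(1,1))
replace slot 1: 2·(2+9) − 3 = 19 → (19,2,9)
replace slot 3: 2·(19+2) − 9 = 33 → (19,2,33)
replace slot 1: 2·(2+33) − 19 = 51 → (51,2,33)

51,2,33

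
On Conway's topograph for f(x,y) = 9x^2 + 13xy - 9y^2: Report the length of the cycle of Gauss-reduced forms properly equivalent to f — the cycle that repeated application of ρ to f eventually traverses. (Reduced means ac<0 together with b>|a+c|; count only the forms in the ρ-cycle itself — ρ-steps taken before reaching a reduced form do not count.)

D = 493, ⌊√D⌋ = 22
river: ρ → (-9,5,13)
river: ρ → (13,21,-1)
river: ρ → (-1,21,13)
river: ρ → (13,5,-9)
river: ρ → (-9,13,9)
river: ρ → (9,5,-13)
river: ρ → (-13,21,1)
river: ρ → (1,21,-13)
river: ρ → (-13,5,9)
river: ρ → (9,13,-9)
ρ-cycle length = 10 (tail of 0 descent steps not counted)

10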